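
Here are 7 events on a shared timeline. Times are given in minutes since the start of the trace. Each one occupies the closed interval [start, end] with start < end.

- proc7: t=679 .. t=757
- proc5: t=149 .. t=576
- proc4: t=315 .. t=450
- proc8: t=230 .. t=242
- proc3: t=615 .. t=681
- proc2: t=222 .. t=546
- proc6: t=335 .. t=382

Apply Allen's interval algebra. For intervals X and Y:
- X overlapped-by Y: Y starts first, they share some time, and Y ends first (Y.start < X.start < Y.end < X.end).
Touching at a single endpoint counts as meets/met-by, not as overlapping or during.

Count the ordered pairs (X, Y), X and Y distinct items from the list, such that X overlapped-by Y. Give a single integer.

1

Checking all 42 ordered pairs for relation 'overlapped-by'; matching pairs in alphabetical order:
(proc7, proc3): proc7 overlapped-by proc3 ✓
Count: 1.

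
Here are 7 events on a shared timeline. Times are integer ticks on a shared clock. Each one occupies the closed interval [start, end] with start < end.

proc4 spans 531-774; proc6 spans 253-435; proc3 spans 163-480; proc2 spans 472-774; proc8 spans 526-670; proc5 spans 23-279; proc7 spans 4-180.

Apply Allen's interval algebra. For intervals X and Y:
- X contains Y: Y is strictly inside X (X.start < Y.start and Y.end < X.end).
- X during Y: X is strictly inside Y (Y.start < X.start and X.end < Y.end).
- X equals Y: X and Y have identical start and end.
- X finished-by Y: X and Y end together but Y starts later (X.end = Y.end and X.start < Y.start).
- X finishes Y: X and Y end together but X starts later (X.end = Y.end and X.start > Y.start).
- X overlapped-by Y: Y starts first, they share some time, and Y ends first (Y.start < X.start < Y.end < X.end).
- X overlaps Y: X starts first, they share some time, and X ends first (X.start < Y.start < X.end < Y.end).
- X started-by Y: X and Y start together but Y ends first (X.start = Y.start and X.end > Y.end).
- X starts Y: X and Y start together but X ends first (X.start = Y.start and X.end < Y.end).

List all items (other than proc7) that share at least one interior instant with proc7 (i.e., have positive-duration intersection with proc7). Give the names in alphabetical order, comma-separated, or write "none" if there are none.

Target proc7 = [4, 180].
proc2 [472, 774] → after → no.
proc3 [163, 480] → overlapped-by → yes.
proc4 [531, 774] → after → no.
proc5 [23, 279] → overlapped-by → yes.
proc6 [253, 435] → after → no.
proc8 [526, 670] → after → no.
Result: proc3, proc5.

proc3, proc5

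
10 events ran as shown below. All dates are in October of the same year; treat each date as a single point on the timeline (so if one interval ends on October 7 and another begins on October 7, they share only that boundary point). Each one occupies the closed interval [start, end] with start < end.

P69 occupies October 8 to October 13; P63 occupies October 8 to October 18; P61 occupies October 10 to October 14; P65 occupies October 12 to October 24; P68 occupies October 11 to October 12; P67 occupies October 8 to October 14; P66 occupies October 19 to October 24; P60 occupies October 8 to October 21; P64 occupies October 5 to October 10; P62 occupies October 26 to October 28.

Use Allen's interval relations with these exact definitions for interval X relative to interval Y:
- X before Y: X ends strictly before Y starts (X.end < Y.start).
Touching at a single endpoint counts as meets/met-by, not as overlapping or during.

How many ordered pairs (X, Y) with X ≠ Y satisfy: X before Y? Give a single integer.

17

Checking all 90 ordered pairs for relation 'before'; matching pairs in alphabetical order:
(P60, P62): P60 before P62 ✓
(P61, P62): P61 before P62 ✓
(P61, P66): P61 before P66 ✓
(P63, P62): P63 before P62 ✓
(P63, P66): P63 before P66 ✓
(P64, P62): P64 before P62 ✓
(P64, P65): P64 before P65 ✓
(P64, P66): P64 before P66 ✓
(P64, P68): P64 before P68 ✓
(P65, P62): P65 before P62 ✓
(P66, P62): P66 before P62 ✓
(P67, P62): P67 before P62 ✓
(P67, P66): P67 before P66 ✓
(P68, P62): P68 before P62 ✓
(P68, P66): P68 before P66 ✓
(P69, P62): P69 before P62 ✓
(P69, P66): P69 before P66 ✓
Count: 17.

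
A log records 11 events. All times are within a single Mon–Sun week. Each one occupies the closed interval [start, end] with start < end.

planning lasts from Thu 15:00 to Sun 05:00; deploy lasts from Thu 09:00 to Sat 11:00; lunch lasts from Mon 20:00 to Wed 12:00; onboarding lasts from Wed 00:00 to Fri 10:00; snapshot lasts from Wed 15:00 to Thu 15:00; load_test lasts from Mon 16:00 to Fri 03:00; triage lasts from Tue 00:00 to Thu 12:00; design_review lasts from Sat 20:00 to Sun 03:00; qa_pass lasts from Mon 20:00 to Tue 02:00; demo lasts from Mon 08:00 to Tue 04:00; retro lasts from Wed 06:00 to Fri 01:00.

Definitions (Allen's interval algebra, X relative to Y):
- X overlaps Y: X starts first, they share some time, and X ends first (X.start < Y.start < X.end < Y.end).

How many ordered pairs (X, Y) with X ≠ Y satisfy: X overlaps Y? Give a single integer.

20

Checking all 110 ordered pairs for relation 'overlaps'; matching pairs in alphabetical order:
(demo, load_test): demo overlaps load_test ✓
(demo, lunch): demo overlaps lunch ✓
(demo, triage): demo overlaps triage ✓
(deploy, planning): deploy overlaps planning ✓
(load_test, deploy): load_test overlaps deploy ✓
(load_test, onboarding): load_test overlaps onboarding ✓
(load_test, planning): load_test overlaps planning ✓
(lunch, onboarding): lunch overlaps onboarding ✓
(lunch, retro): lunch overlaps retro ✓
(lunch, triage): lunch overlaps triage ✓
(onboarding, deploy): onboarding overlaps deploy ✓
(onboarding, planning): onboarding overlaps planning ✓
(qa_pass, triage): qa_pass overlaps triage ✓
(retro, deploy): retro overlaps deploy ✓
(retro, planning): retro overlaps planning ✓
(snapshot, deploy): snapshot overlaps deploy ✓
(triage, deploy): triage overlaps deploy ✓
(triage, onboarding): triage overlaps onboarding ✓
(triage, retro): triage overlaps retro ✓
(triage, snapshot): triage overlaps snapshot ✓
Count: 20.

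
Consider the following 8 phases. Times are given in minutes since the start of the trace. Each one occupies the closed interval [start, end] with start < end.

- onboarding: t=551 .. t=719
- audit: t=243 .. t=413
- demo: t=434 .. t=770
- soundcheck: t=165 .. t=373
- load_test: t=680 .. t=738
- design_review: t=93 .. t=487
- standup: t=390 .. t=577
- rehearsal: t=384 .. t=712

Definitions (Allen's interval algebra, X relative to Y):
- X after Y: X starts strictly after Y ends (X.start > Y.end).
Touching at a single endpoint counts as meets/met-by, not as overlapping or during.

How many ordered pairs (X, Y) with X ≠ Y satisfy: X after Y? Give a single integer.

Checking all 56 ordered pairs for relation 'after'; matching pairs in alphabetical order:
(demo, audit): demo after audit ✓
(demo, soundcheck): demo after soundcheck ✓
(load_test, audit): load_test after audit ✓
(load_test, design_review): load_test after design_review ✓
(load_test, soundcheck): load_test after soundcheck ✓
(load_test, standup): load_test after standup ✓
(onboarding, audit): onboarding after audit ✓
(onboarding, design_review): onboarding after design_review ✓
(onboarding, soundcheck): onboarding after soundcheck ✓
(rehearsal, soundcheck): rehearsal after soundcheck ✓
(standup, soundcheck): standup after soundcheck ✓
Count: 11.

11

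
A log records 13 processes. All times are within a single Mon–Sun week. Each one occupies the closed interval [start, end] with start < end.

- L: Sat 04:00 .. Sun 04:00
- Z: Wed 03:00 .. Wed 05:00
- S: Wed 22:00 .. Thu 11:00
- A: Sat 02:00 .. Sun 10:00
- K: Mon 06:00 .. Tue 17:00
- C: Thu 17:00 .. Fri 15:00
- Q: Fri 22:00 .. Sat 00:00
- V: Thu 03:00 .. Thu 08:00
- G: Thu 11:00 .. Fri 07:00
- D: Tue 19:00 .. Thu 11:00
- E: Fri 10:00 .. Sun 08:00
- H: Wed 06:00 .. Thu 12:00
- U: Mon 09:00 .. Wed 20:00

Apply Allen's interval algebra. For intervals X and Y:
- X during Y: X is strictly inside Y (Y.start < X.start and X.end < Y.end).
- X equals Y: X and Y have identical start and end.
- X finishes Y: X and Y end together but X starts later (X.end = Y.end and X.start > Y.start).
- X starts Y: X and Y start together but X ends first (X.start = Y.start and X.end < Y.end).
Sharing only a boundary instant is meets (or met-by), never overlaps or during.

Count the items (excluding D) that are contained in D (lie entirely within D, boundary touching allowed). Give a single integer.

Target D = [Tue 19:00, Thu 11:00].
A [Sat 02:00, Sun 10:00] → after → no.
C [Thu 17:00, Fri 15:00] → after → no.
E [Fri 10:00, Sun 08:00] → after → no.
G [Thu 11:00, Fri 07:00] → met-by → no.
H [Wed 06:00, Thu 12:00] → overlapped-by → no.
K [Mon 06:00, Tue 17:00] → before → no.
L [Sat 04:00, Sun 04:00] → after → no.
Q [Fri 22:00, Sat 00:00] → after → no.
S [Wed 22:00, Thu 11:00] → finishes → counts.
U [Mon 09:00, Wed 20:00] → overlaps → no.
V [Thu 03:00, Thu 08:00] → during → counts.
Z [Wed 03:00, Wed 05:00] → during → counts.
Total: 3.

3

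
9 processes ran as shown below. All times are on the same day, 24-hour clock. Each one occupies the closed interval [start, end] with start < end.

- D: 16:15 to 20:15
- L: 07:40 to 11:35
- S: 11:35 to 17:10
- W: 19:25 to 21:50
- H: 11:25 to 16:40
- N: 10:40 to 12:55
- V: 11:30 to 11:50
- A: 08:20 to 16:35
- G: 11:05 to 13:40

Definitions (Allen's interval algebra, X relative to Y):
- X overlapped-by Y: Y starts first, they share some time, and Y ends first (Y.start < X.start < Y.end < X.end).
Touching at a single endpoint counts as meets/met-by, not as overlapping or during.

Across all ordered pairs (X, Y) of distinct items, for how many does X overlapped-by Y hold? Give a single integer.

Checking all 72 ordered pairs for relation 'overlapped-by'; matching pairs in alphabetical order:
(A, L): A overlapped-by L ✓
(D, A): D overlapped-by A ✓
(D, H): D overlapped-by H ✓
(D, S): D overlapped-by S ✓
(G, L): G overlapped-by L ✓
(G, N): G overlapped-by N ✓
(H, A): H overlapped-by A ✓
(H, G): H overlapped-by G ✓
(H, L): H overlapped-by L ✓
(H, N): H overlapped-by N ✓
(N, L): N overlapped-by L ✓
(S, A): S overlapped-by A ✓
(S, G): S overlapped-by G ✓
(S, H): S overlapped-by H ✓
(S, N): S overlapped-by N ✓
(S, V): S overlapped-by V ✓
(V, L): V overlapped-by L ✓
(W, D): W overlapped-by D ✓
Count: 18.

18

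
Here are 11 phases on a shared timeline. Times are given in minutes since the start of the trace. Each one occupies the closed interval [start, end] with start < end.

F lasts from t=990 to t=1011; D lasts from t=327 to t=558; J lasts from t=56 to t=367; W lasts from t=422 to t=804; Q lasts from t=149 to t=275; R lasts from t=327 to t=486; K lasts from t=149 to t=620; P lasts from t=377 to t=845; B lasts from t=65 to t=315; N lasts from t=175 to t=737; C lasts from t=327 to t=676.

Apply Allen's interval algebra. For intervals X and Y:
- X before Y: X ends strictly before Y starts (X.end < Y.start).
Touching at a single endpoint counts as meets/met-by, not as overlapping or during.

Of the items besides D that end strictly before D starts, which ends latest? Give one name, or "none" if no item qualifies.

Target D = [t=327, t=558].
B [t=65, t=315] → before → candidate.
C [t=327, t=676] → started-by → excluded.
F [t=990, t=1011] → after → excluded.
J [t=56, t=367] → overlaps → excluded.
K [t=149, t=620] → contains → excluded.
N [t=175, t=737] → contains → excluded.
P [t=377, t=845] → overlapped-by → excluded.
Q [t=149, t=275] → before → candidate.
R [t=327, t=486] → starts → excluded.
W [t=422, t=804] → overlapped-by → excluded.
Among candidates, latest end is t=315 → B.

B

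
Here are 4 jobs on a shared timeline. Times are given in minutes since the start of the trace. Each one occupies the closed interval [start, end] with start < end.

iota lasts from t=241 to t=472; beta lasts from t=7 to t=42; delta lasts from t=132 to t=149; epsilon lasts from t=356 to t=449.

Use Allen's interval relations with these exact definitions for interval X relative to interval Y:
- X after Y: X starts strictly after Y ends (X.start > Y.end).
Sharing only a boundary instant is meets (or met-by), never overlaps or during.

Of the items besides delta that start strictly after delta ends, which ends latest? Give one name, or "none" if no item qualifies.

Target delta = [t=132, t=149].
beta [t=7, t=42] → before → excluded.
epsilon [t=356, t=449] → after → candidate.
iota [t=241, t=472] → after → candidate.
Among candidates, latest end is t=472 → iota.

iota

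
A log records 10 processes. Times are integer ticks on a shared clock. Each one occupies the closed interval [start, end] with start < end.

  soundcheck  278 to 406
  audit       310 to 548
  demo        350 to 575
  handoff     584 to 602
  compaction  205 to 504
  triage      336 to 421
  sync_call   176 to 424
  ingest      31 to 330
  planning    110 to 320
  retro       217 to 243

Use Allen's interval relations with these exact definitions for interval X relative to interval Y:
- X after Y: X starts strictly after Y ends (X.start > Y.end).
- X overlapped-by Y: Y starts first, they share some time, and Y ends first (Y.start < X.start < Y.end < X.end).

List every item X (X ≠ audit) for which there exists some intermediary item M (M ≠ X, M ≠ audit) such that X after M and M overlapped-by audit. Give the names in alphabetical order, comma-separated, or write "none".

handoff

Target audit = [310, 548].
Intermediaries M with M overlapped-by audit: demo.
Via demo — items with X after demo: handoff.
Union: handoff.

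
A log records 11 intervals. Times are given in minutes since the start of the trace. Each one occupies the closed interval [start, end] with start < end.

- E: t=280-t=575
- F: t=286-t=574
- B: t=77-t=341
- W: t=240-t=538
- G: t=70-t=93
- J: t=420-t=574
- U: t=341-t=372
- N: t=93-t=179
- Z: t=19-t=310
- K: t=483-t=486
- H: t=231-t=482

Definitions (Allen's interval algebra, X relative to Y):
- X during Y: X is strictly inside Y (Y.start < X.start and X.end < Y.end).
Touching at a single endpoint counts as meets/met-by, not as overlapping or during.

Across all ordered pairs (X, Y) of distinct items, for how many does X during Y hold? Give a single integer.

13

Checking all 110 ordered pairs for relation 'during'; matching pairs in alphabetical order:
(F, E): F during E ✓
(G, Z): G during Z ✓
(J, E): J during E ✓
(K, E): K during E ✓
(K, F): K during F ✓
(K, J): K during J ✓
(K, W): K during W ✓
(N, B): N during B ✓
(N, Z): N during Z ✓
(U, E): U during E ✓
(U, F): U during F ✓
(U, H): U during H ✓
(U, W): U during W ✓
Count: 13.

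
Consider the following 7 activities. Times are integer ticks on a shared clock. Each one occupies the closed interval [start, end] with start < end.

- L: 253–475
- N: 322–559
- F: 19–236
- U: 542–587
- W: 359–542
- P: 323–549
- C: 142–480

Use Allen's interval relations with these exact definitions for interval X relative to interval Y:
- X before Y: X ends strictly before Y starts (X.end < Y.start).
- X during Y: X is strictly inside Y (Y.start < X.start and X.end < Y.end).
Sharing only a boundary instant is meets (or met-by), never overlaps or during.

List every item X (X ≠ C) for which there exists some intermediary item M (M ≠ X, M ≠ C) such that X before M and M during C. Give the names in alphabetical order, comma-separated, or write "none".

Target C = [142, 480].
Intermediaries M with M during C: L.
Via L — items with X before L: F.
Union: F.

F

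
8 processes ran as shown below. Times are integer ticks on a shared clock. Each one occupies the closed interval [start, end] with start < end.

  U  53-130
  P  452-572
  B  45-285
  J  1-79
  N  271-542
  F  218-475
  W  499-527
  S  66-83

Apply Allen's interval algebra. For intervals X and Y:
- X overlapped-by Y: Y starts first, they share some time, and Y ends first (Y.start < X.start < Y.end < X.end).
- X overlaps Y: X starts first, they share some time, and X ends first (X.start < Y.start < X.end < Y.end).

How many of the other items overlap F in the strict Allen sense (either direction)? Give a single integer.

3

Target F = [218, 475].
B [45, 285] → overlaps → counts.
J [1, 79] → before → no.
N [271, 542] → overlapped-by → counts.
P [452, 572] → overlapped-by → counts.
S [66, 83] → before → no.
U [53, 130] → before → no.
W [499, 527] → after → no.
Total: 3.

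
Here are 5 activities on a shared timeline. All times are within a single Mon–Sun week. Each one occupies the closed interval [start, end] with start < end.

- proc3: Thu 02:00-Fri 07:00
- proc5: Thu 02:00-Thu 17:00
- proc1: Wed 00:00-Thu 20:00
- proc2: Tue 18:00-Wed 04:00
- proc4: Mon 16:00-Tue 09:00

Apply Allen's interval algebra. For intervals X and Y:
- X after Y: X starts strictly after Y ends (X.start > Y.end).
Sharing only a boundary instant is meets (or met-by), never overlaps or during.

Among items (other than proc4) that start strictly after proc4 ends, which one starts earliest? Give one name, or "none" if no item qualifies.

Target proc4 = [Mon 16:00, Tue 09:00].
proc1 [Wed 00:00, Thu 20:00] → after → candidate.
proc2 [Tue 18:00, Wed 04:00] → after → candidate.
proc3 [Thu 02:00, Fri 07:00] → after → candidate.
proc5 [Thu 02:00, Thu 17:00] → after → candidate.
Among candidates, earliest start is Tue 18:00 → proc2.

proc2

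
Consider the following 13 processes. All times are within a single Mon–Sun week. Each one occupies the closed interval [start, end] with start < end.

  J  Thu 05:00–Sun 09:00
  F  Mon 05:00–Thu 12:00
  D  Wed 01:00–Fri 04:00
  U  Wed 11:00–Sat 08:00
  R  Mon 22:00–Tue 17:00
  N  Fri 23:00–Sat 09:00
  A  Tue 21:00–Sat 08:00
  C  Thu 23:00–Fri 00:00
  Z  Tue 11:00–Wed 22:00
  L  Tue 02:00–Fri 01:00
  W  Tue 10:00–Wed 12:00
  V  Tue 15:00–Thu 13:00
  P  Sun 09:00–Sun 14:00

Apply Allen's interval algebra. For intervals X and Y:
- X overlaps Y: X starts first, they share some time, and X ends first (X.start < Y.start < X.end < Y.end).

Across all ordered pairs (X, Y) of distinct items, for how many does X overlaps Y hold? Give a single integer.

Checking all 156 ordered pairs for relation 'overlaps'; matching pairs in alphabetical order:
(A, J): A overlaps J ✓
(A, N): A overlaps N ✓
(D, J): D overlaps J ✓
(D, U): D overlaps U ✓
(F, A): F overlaps A ✓
(F, D): F overlaps D ✓
(F, J): F overlaps J ✓
(F, L): F overlaps L ✓
(F, U): F overlaps U ✓
(F, V): F overlaps V ✓
(L, A): L overlaps A ✓
(L, D): L overlaps D ✓
(L, J): L overlaps J ✓
(L, U): L overlaps U ✓
(R, L): R overlaps L ✓
(R, V): R overlaps V ✓
(R, W): R overlaps W ✓
(R, Z): R overlaps Z ✓
(U, J): U overlaps J ✓
(U, N): U overlaps N ✓
(V, A): V overlaps A ✓
(V, D): V overlaps D ✓
(V, J): V overlaps J ✓
(V, U): V overlaps U ✓
... plus 9 further pairs not listed.
Count: 33.

33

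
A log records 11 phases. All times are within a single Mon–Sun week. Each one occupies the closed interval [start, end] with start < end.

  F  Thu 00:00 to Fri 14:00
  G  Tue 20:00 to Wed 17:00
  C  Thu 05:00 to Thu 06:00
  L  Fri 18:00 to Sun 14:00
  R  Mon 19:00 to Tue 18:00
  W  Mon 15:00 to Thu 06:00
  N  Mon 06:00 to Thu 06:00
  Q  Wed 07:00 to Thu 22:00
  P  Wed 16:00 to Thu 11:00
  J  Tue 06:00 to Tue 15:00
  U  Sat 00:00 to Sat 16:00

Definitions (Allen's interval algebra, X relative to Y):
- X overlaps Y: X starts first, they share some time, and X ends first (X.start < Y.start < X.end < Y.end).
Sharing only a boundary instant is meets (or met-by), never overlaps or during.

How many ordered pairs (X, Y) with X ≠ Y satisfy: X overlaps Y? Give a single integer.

10

Checking all 110 ordered pairs for relation 'overlaps'; matching pairs in alphabetical order:
(G, P): G overlaps P ✓
(G, Q): G overlaps Q ✓
(N, F): N overlaps F ✓
(N, P): N overlaps P ✓
(N, Q): N overlaps Q ✓
(P, F): P overlaps F ✓
(Q, F): Q overlaps F ✓
(W, F): W overlaps F ✓
(W, P): W overlaps P ✓
(W, Q): W overlaps Q ✓
Count: 10.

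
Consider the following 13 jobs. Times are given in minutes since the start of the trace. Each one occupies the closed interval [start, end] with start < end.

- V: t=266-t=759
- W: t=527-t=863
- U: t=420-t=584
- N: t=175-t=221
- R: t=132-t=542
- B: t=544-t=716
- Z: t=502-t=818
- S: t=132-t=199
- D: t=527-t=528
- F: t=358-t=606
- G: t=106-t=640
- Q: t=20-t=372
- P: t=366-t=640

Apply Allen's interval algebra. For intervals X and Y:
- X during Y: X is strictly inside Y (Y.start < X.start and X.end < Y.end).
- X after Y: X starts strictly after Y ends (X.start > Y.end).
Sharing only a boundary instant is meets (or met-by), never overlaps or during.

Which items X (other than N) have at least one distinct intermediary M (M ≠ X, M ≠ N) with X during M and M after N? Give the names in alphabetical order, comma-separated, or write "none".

Target N = [t=175, t=221].
Intermediaries M with M after N: B, D, F, P, U, V, W, Z.
Via B — items with X during B: none.
Via D — items with X during D: none.
Via F — items with X during F: D, U.
Via P — items with X during P: D, U.
Via U — items with X during U: D.
Via V — items with X during V: B, D, F, P, U.
Via W — items with X during W: B.
Via Z — items with X during Z: B, D.
Union: B, D, F, P, U.

B, D, F, P, U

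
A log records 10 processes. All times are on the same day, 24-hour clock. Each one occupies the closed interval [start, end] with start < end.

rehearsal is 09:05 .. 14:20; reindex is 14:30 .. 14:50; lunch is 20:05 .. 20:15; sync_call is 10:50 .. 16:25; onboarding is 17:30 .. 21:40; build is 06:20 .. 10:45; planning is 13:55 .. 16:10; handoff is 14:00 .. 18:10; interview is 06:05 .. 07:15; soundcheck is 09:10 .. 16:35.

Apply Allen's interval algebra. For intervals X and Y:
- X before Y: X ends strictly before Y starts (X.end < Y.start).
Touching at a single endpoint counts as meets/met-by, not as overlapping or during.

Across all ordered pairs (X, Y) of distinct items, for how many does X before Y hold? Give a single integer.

Checking all 90 ordered pairs for relation 'before'; matching pairs in alphabetical order:
(build, handoff): build before handoff ✓
(build, lunch): build before lunch ✓
(build, onboarding): build before onboarding ✓
(build, planning): build before planning ✓
(build, reindex): build before reindex ✓
(build, sync_call): build before sync_call ✓
(handoff, lunch): handoff before lunch ✓
(interview, handoff): interview before handoff ✓
(interview, lunch): interview before lunch ✓
(interview, onboarding): interview before onboarding ✓
(interview, planning): interview before planning ✓
(interview, rehearsal): interview before rehearsal ✓
(interview, reindex): interview before reindex ✓
(interview, soundcheck): interview before soundcheck ✓
(interview, sync_call): interview before sync_call ✓
(planning, lunch): planning before lunch ✓
(planning, onboarding): planning before onboarding ✓
(rehearsal, lunch): rehearsal before lunch ✓
(rehearsal, onboarding): rehearsal before onboarding ✓
(rehearsal, reindex): rehearsal before reindex ✓
(reindex, lunch): reindex before lunch ✓
(reindex, onboarding): reindex before onboarding ✓
(soundcheck, lunch): soundcheck before lunch ✓
(soundcheck, onboarding): soundcheck before onboarding ✓
... plus 2 further pairs not listed.
Count: 26.

26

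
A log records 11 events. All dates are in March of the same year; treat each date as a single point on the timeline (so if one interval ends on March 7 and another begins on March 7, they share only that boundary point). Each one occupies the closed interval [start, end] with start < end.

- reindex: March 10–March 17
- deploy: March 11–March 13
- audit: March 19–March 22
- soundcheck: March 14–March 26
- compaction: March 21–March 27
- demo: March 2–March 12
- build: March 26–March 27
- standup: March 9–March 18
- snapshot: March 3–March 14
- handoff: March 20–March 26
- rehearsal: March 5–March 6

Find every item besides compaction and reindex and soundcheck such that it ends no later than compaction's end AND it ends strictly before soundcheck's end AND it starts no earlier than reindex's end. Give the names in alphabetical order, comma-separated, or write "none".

Conditions: its end is no later than compaction's end (X.end <= March 27) AND its end is strictly before soundcheck's end (X.end < March 26) AND its start is no earlier than reindex's end (X.start >= March 17).
audit: end March 22 <= March 27? ✓; end March 22 < March 26? ✓; start March 19 >= March 17? ✓ → yes.
build: end March 27 <= March 27? ✓; end March 27 < March 26? ✗; start March 26 >= March 17? ✓ → no.
demo: end March 12 <= March 27? ✓; end March 12 < March 26? ✓; start March 2 >= March 17? ✗ → no.
deploy: end March 13 <= March 27? ✓; end March 13 < March 26? ✓; start March 11 >= March 17? ✗ → no.
handoff: end March 26 <= March 27? ✓; end March 26 < March 26? ✗; start March 20 >= March 17? ✓ → no.
rehearsal: end March 6 <= March 27? ✓; end March 6 < March 26? ✓; start March 5 >= March 17? ✗ → no.
snapshot: end March 14 <= March 27? ✓; end March 14 < March 26? ✓; start March 3 >= March 17? ✗ → no.
standup: end March 18 <= March 27? ✓; end March 18 < March 26? ✓; start March 9 >= March 17? ✗ → no.
Result: audit.

audit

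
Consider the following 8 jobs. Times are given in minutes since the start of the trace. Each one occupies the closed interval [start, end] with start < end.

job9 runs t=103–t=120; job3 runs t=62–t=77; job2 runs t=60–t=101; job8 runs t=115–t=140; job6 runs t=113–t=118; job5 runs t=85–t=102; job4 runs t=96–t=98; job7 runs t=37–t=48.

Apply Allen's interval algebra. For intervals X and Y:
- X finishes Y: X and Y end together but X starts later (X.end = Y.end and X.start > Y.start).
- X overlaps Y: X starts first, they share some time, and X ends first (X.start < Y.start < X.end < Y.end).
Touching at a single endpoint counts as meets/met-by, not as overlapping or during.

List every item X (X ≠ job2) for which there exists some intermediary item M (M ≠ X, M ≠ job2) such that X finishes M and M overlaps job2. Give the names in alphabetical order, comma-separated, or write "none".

Target job2 = [t=60, t=101].
Intermediaries M with M overlaps job2: none.
Union: none.

none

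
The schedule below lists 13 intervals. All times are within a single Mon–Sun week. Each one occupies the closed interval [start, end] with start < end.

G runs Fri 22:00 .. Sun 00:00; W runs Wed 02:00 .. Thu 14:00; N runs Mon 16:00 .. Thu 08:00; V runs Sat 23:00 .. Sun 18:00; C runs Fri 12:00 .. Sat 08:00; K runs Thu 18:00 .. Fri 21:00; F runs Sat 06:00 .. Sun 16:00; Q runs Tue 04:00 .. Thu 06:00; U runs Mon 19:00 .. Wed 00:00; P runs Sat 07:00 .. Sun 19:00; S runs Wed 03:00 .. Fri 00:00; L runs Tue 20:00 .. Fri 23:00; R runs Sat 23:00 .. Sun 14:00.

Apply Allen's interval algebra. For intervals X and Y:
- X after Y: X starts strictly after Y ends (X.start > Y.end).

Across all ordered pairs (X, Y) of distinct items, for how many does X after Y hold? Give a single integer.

Checking all 156 ordered pairs for relation 'after'; matching pairs in alphabetical order:
(C, N): C after N ✓
(C, Q): C after Q ✓
(C, S): C after S ✓
(C, U): C after U ✓
(C, W): C after W ✓
(F, K): F after K ✓
(F, L): F after L ✓
(F, N): F after N ✓
(F, Q): F after Q ✓
(F, S): F after S ✓
(F, U): F after U ✓
(F, W): F after W ✓
(G, K): G after K ✓
(G, N): G after N ✓
(G, Q): G after Q ✓
(G, S): G after S ✓
(G, U): G after U ✓
(G, W): G after W ✓
(K, N): K after N ✓
(K, Q): K after Q ✓
(K, U): K after U ✓
(K, W): K after W ✓
(P, K): P after K ✓
(P, L): P after L ✓
... plus 23 further pairs not listed.
Count: 47.

47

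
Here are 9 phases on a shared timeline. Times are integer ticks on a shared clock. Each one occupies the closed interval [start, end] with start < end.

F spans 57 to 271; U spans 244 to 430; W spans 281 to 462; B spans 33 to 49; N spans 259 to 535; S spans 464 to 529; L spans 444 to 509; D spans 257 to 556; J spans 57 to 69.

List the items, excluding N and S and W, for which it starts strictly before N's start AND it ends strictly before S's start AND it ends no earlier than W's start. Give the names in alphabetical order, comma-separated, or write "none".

Conditions: its start is strictly before N's start (X.start < 259) AND its end is strictly before S's start (X.end < 464) AND its end is no earlier than W's start (X.end >= 281).
B: start 33 < 259? ✓; end 49 < 464? ✓; end 49 >= 281? ✗ → no.
D: start 257 < 259? ✓; end 556 < 464? ✗; end 556 >= 281? ✓ → no.
F: start 57 < 259? ✓; end 271 < 464? ✓; end 271 >= 281? ✗ → no.
J: start 57 < 259? ✓; end 69 < 464? ✓; end 69 >= 281? ✗ → no.
L: start 444 < 259? ✗; end 509 < 464? ✗; end 509 >= 281? ✓ → no.
U: start 244 < 259? ✓; end 430 < 464? ✓; end 430 >= 281? ✓ → yes.
Result: U.

U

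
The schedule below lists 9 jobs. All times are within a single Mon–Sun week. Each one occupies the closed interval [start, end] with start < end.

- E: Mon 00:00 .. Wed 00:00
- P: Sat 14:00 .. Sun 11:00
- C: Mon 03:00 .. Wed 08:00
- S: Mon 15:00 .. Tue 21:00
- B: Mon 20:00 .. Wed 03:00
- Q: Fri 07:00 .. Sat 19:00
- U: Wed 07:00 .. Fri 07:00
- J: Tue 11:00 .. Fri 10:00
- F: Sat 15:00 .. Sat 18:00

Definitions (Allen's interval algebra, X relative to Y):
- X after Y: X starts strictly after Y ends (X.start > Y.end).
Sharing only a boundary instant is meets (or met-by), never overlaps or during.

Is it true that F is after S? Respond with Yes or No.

F = [Sat 15:00, Sat 18:00], S = [Mon 15:00, Tue 21:00].
Actual relation of F to S: after.
Asked whether 'after' holds → Yes.

Yes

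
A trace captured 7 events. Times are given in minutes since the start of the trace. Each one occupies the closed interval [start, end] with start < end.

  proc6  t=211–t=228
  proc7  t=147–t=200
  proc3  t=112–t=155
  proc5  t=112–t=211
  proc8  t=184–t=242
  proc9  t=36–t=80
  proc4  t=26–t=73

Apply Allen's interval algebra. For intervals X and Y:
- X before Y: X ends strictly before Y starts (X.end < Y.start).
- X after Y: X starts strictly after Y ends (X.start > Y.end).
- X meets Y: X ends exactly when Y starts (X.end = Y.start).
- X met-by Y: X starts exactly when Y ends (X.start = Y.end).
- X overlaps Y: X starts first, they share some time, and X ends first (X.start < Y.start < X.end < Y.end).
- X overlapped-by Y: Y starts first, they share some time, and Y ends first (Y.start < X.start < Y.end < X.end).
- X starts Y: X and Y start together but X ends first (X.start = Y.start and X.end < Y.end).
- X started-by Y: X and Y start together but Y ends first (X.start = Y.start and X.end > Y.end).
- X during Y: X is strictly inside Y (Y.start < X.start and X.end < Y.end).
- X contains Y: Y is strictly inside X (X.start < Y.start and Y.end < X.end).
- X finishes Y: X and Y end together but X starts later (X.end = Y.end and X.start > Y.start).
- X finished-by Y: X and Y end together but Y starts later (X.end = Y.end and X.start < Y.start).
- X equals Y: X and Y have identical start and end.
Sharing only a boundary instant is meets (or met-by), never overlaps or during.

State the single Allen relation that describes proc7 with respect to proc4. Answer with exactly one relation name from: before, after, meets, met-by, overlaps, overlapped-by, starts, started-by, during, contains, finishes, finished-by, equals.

after

proc7 = [t=147, t=200]; proc4 = [t=26, t=73].
Compare endpoints: proc7.start > proc4.start, proc7.start > proc4.end, proc7.end > proc4.start, proc7.end > proc4.end.
That pattern is 'after'.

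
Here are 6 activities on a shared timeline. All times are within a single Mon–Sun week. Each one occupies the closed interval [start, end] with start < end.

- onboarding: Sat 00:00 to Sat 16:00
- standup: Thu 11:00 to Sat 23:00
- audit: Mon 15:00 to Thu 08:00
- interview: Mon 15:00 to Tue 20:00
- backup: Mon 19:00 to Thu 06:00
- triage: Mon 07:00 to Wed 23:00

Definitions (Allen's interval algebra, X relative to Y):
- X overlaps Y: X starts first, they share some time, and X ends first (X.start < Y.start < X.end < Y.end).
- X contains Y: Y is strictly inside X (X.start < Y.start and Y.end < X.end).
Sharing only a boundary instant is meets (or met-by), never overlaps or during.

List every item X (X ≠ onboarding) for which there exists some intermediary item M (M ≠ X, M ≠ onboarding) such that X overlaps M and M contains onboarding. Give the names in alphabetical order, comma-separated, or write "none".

Target onboarding = [Sat 00:00, Sat 16:00].
Intermediaries M with M contains onboarding: standup.
Via standup — items with X overlaps standup: none.
Union: none.

none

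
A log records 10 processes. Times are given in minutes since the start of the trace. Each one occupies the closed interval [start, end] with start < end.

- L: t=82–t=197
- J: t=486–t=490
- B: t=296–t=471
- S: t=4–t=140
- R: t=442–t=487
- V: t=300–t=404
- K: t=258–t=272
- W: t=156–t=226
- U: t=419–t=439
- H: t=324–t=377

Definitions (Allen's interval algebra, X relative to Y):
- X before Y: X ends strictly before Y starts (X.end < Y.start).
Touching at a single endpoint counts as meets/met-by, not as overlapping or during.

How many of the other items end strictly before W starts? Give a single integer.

1

Target W = [t=156, t=226].
B [t=296, t=471] → after → no.
H [t=324, t=377] → after → no.
J [t=486, t=490] → after → no.
K [t=258, t=272] → after → no.
L [t=82, t=197] → overlaps → no.
R [t=442, t=487] → after → no.
S [t=4, t=140] → before → counts.
U [t=419, t=439] → after → no.
V [t=300, t=404] → after → no.
Total: 1.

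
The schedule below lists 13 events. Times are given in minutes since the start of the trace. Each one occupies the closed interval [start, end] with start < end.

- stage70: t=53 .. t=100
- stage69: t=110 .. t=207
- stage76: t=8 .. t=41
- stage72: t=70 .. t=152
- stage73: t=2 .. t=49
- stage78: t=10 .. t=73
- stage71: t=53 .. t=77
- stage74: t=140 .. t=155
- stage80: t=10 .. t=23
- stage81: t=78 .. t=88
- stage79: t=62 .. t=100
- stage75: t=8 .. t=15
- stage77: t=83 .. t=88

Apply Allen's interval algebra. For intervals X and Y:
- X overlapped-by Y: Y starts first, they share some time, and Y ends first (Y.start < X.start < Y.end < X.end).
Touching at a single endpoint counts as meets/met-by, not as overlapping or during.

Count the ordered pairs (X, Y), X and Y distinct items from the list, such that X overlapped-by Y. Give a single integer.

Checking all 156 ordered pairs for relation 'overlapped-by'; matching pairs in alphabetical order:
(stage69, stage72): stage69 overlapped-by stage72 ✓
(stage70, stage78): stage70 overlapped-by stage78 ✓
(stage71, stage78): stage71 overlapped-by stage78 ✓
(stage72, stage70): stage72 overlapped-by stage70 ✓
(stage72, stage71): stage72 overlapped-by stage71 ✓
(stage72, stage78): stage72 overlapped-by stage78 ✓
(stage72, stage79): stage72 overlapped-by stage79 ✓
(stage74, stage72): stage74 overlapped-by stage72 ✓
(stage78, stage73): stage78 overlapped-by stage73 ✓
(stage78, stage75): stage78 overlapped-by stage75 ✓
(stage78, stage76): stage78 overlapped-by stage76 ✓
(stage79, stage71): stage79 overlapped-by stage71 ✓
(stage79, stage78): stage79 overlapped-by stage78 ✓
(stage80, stage75): stage80 overlapped-by stage75 ✓
Count: 14.

14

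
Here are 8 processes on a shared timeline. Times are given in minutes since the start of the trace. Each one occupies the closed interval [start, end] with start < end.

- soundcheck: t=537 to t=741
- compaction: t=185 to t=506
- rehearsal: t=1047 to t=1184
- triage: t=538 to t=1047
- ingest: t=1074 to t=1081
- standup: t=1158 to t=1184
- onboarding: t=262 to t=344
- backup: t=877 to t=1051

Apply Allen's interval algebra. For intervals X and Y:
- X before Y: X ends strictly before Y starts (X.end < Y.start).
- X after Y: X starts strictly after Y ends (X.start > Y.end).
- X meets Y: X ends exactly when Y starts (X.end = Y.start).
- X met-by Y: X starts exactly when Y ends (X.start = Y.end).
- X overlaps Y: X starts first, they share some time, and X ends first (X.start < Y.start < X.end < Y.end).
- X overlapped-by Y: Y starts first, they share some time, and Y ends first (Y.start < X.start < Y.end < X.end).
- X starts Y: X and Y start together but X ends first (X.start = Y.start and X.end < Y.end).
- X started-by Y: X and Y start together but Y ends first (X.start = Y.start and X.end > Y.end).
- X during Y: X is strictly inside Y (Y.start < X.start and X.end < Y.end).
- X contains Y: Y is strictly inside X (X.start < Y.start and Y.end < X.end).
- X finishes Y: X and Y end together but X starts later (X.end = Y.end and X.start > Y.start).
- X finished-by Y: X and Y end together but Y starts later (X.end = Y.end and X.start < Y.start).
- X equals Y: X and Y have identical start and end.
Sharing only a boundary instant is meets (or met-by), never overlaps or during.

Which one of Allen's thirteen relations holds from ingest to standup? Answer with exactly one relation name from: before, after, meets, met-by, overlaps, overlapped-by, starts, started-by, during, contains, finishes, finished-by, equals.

before

ingest = [t=1074, t=1081]; standup = [t=1158, t=1184].
Compare endpoints: ingest.start < standup.start, ingest.start < standup.end, ingest.end < standup.start, ingest.end < standup.end.
That pattern is 'before'.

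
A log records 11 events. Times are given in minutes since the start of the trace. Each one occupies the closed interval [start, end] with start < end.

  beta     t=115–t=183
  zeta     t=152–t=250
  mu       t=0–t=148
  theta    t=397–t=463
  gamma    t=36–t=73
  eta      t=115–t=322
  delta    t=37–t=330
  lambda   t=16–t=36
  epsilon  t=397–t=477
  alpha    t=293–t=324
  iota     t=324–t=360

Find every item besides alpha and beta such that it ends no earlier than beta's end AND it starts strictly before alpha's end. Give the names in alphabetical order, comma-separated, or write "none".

Conditions: its end is no earlier than beta's end (X.end >= t=183) AND its start is strictly before alpha's end (X.start < t=324).
delta: end t=330 >= t=183? ✓; start t=37 < t=324? ✓ → yes.
epsilon: end t=477 >= t=183? ✓; start t=397 < t=324? ✗ → no.
eta: end t=322 >= t=183? ✓; start t=115 < t=324? ✓ → yes.
gamma: end t=73 >= t=183? ✗; start t=36 < t=324? ✓ → no.
iota: end t=360 >= t=183? ✓; start t=324 < t=324? ✗ → no.
lambda: end t=36 >= t=183? ✗; start t=16 < t=324? ✓ → no.
mu: end t=148 >= t=183? ✗; start t=0 < t=324? ✓ → no.
theta: end t=463 >= t=183? ✓; start t=397 < t=324? ✗ → no.
zeta: end t=250 >= t=183? ✓; start t=152 < t=324? ✓ → yes.
Result: delta, eta, zeta.

delta, eta, zeta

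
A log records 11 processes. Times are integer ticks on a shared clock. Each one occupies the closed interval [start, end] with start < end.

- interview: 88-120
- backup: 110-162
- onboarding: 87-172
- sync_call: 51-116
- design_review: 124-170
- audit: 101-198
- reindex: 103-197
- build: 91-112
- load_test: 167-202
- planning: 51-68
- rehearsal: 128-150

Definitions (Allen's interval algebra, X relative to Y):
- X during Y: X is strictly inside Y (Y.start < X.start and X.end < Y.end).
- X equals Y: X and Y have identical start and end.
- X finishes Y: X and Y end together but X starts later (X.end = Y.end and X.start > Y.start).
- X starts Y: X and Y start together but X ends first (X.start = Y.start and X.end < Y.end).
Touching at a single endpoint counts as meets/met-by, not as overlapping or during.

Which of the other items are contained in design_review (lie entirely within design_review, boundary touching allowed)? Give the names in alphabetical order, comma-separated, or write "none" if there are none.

rehearsal

Target design_review = [124, 170].
audit [101, 198] → contains → no.
backup [110, 162] → overlaps → no.
build [91, 112] → before → no.
interview [88, 120] → before → no.
load_test [167, 202] → overlapped-by → no.
onboarding [87, 172] → contains → no.
planning [51, 68] → before → no.
rehearsal [128, 150] → during → yes.
reindex [103, 197] → contains → no.
sync_call [51, 116] → before → no.
Result: rehearsal.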